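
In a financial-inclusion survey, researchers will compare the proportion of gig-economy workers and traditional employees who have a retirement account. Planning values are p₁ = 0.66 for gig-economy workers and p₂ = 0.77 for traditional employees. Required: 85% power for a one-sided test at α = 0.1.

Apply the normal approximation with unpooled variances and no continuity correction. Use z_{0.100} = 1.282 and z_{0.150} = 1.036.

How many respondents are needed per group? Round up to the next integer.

n = 179 per group

n = (z_α + z_β)² · [p₁(1−p₁) + p₂(1−p₂)] / (p₁ − p₂)²
  = (1.282 + 1.036)² · (0.66·0.34 + 0.77·0.23) / (-0.11)²
  = (2.318)² · (0.2244 + 0.1771) / 0.0121
  = 5.3731 · 0.4015 / 0.0121
  = 178.29
Round up → n = 179 per group.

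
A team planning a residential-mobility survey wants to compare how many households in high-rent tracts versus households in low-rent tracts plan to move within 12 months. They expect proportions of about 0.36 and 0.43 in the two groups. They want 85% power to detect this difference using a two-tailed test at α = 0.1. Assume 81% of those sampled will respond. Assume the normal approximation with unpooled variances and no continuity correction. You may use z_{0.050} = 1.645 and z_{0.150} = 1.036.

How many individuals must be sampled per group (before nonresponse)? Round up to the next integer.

n = 862 per group

n = (z_{α/2} + z_β)² · [p₁(1−p₁) + p₂(1−p₂)] / (p₁ − p₂)²
  = (1.645 + 1.036)² · (0.36·0.64 + 0.43·0.57) / (-0.07)²
  = (2.681)² · (0.2304 + 0.2451) / 0.0049
  = 7.1878 · 0.4755 / 0.0049
  = 697.51
Adjust for 81% response: 697.51 / 0.81 = 861.12.
Round up → n = 862 per group.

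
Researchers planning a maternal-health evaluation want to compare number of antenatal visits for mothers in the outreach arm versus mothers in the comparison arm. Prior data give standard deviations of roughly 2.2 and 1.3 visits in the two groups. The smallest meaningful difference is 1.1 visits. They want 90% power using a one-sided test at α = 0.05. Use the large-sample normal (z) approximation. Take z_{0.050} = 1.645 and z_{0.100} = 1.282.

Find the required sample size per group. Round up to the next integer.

n = (z_α + z_β)² · (σ₁² + σ₂²) / δ²
  = (1.645 + 1.282)² · (2.2² + 1.3² = 6.53) / 1.1²
  = 8.5673 · 6.53 / 1.21
  = 46.24
Round up → n = 47 per group.

n = 47 per group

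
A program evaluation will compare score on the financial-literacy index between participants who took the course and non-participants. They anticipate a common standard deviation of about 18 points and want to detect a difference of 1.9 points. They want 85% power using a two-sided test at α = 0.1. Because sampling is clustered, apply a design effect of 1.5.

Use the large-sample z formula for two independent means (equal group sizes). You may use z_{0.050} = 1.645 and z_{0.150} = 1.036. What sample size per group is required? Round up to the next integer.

n = 1936 per group

n = (z_{α/2} + z_β)² · (σ₁² + σ₂²) / δ²
  = (1.645 + 1.036)² · (2·18² = 648) / 1.9²
  = 7.1878 · 648 / 3.61
  = 1290.21
Design effect: 1.5 × 1290.21 = 1935.32.
Round up → n = 1936 per group.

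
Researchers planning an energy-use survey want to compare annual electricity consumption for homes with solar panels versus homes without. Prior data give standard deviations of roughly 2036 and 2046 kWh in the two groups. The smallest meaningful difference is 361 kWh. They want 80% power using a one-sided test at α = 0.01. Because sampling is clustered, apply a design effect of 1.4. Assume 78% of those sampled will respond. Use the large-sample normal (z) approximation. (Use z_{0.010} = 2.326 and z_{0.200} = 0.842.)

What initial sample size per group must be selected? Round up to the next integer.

n = 1152 per group

n = (z_α + z_β)² · (σ₁² + σ₂²) / δ²
  = (2.326 + 0.842)² · (2036² + 2046² = 8331412) / 361²
  = 10.0362 · 8331412 / 130321
  = 641.62
Design effect: 1.4 × 641.62 = 898.26.
Adjust for 78% response: 898.26 / 0.78 = 1151.62.
Round up → n = 1152 per group.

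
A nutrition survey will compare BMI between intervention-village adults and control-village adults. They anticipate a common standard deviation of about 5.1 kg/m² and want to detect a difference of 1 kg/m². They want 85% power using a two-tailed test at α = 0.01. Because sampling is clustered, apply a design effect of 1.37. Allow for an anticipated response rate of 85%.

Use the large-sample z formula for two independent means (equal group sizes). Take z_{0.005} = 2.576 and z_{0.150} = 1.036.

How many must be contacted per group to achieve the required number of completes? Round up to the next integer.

n = (z_{α/2} + z_β)² · (σ₁² + σ₂²) / δ²
  = (2.576 + 1.036)² · (2·5.1² = 52.02) / 1²
  = 13.0465 · 52.02 / 1
  = 678.68
Design effect: 1.37 × 678.68 = 929.79.
Adjust for 85% response: 929.79 / 0.85 = 1093.87.
Round up → n = 1094 per group.

n = 1094 per group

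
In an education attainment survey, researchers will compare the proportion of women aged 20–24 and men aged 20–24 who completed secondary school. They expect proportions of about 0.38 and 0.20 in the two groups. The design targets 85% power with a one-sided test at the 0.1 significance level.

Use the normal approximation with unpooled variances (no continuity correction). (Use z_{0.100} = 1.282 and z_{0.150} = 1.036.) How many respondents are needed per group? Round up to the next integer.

n = 66 per group

n = (z_α + z_β)² · [p₁(1−p₁) + p₂(1−p₂)] / (p₁ − p₂)²
  = (1.282 + 1.036)² · (0.38·0.62 + 0.20·0.80) / (0.18)²
  = (2.318)² · (0.2356 + 0.1600) / 0.0324
  = 5.3731 · 0.3956 / 0.0324
  = 65.61
Round up → n = 66 per group.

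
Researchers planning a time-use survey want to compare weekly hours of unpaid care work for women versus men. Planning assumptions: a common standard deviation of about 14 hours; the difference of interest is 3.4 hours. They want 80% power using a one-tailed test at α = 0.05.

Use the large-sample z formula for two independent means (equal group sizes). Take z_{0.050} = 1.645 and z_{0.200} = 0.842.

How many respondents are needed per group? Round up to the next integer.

n = 210 per group

n = (z_α + z_β)² · (σ₁² + σ₂²) / δ²
  = (1.645 + 0.842)² · (2·14² = 392) / 3.4²
  = 6.1852 · 392 / 11.56
  = 209.74
Round up → n = 210 per group.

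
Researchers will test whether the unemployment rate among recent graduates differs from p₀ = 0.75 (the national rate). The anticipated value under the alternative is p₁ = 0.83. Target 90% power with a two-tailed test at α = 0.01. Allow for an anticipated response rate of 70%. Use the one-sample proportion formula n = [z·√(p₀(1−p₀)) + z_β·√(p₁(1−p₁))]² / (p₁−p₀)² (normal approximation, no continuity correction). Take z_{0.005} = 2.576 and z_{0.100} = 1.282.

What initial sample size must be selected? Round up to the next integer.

n = [z_{α/2}·√(p₀q₀) + z_β·√(p₁q₁)]² / (p₁ − p₀)²
  = [2.576·√(0.75·0.25) + 1.282·√(0.83·0.17)]² / (0.08)²
  = [2.576·0.4330 + 1.282·0.3756]² / 0.0064
  = [1.5970]² / 0.0064
  = 398.50
Adjust for 70% response: 398.50 / 0.70 = 569.29.
Round up → n = 570.

n = 570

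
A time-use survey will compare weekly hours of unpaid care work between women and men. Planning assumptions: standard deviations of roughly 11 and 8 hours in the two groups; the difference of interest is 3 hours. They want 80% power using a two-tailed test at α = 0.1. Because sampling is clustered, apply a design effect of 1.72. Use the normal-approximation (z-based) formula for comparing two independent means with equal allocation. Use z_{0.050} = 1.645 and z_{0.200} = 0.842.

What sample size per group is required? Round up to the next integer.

n = (z_{α/2} + z_β)² · (σ₁² + σ₂²) / δ²
  = (1.645 + 0.842)² · (11² + 8² = 185) / 3²
  = 6.1852 · 185 / 9
  = 127.14
Design effect: 1.72 × 127.14 = 218.68.
Round up → n = 219 per group.

n = 219 per group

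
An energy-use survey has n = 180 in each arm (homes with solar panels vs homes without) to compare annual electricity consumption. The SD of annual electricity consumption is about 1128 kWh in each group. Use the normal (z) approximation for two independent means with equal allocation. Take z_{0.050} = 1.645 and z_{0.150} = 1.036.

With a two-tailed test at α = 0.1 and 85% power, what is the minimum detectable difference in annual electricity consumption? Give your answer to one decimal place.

δ = (z_{α/2} + z_β) · √((σ₁²+σ₂²)/n)
  = (1.645 + 1.036) · √(2544768/180)
  = 2.681 · √14137.6
  = 2.681 · 118.9016
  = 318.7753

Minimum detectable difference ≈ 318.8 kWh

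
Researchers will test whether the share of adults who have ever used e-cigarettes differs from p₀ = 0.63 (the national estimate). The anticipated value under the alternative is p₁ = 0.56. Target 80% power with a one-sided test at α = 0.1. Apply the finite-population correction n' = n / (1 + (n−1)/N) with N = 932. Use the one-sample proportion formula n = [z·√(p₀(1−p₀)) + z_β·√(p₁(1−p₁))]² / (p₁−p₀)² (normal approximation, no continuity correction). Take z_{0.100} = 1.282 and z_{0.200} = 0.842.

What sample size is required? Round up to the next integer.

n = 178

n = [z_α·√(p₀q₀) + z_β·√(p₁q₁)]² / (p₁ − p₀)²
  = [1.282·√(0.63·0.37) + 0.842·√(0.56·0.44)]² / (-0.07)²
  = [1.282·0.4828 + 0.842·0.4964]² / 0.0049
  = [1.0369]² / 0.0049
  = 219.43
Finite-population correction (N = 932): 219.43 / (1 + (219.43 − 1)/932) = 177.76.
Round up → n = 178.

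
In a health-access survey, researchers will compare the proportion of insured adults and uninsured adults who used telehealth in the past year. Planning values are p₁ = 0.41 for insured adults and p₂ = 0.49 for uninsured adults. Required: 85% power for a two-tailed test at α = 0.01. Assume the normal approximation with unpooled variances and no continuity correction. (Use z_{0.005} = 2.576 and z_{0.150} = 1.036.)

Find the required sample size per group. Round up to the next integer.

n = 1003 per group

n = (z_{α/2} + z_β)² · [p₁(1−p₁) + p₂(1−p₂)] / (p₁ − p₂)²
  = (2.576 + 1.036)² · (0.41·0.59 + 0.49·0.51) / (-0.08)²
  = (3.612)² · (0.2419 + 0.2499) / 0.0064
  = 13.0465 · 0.4918 / 0.0064
  = 1002.55
Round up → n = 1003 per group.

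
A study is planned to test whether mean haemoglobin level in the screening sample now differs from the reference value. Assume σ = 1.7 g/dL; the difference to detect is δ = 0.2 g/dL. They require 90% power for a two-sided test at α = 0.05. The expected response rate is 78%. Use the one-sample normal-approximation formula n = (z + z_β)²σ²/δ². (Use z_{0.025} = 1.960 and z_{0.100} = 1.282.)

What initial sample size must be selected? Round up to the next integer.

n = (z_{α/2} + z_β)² · σ² / δ²
  = (1.960 + 1.282)² · 1.7² / 0.2²
  = 10.5106 · 2.89 / 0.04
  = 759.39
Adjust for 78% response: 759.39 / 0.78 = 973.57.
Round up → n = 974.

n = 974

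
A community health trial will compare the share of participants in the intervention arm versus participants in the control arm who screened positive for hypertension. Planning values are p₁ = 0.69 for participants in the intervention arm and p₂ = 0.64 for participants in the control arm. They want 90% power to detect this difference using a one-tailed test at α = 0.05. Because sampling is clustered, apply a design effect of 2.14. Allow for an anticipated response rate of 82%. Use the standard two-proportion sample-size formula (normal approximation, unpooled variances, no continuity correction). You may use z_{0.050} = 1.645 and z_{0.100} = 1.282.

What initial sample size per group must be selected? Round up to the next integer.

n = (z_α + z_β)² · [p₁(1−p₁) + p₂(1−p₂)] / (p₁ − p₂)²
  = (1.645 + 1.282)² · (0.69·0.31 + 0.64·0.36) / (0.05)²
  = (2.927)² · (0.2139 + 0.2304) / 0.0025
  = 8.5673 · 0.4443 / 0.0025
  = 1522.59
Design effect: 2.14 × 1522.59 = 3258.33.
Adjust for 82% response: 3258.33 / 0.82 = 3973.58.
Round up → n = 3974 per group.

n = 3974 per group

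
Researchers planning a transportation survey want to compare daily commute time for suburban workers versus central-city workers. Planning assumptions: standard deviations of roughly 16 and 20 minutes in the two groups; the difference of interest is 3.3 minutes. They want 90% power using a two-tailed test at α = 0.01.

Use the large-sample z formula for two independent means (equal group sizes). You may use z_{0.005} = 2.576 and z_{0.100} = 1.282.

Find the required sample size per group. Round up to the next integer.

n = 897 per group

n = (z_{α/2} + z_β)² · (σ₁² + σ₂²) / δ²
  = (2.576 + 1.282)² · (16² + 20² = 656) / 3.3²
  = 14.8842 · 656 / 10.89
  = 896.60
Round up → n = 897 per group.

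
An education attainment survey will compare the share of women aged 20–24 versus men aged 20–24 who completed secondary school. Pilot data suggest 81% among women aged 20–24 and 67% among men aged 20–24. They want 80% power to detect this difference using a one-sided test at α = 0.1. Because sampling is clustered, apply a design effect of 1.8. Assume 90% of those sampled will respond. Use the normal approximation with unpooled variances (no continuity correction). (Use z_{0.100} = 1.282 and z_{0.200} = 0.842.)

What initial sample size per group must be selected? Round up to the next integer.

n = (z_α + z_β)² · [p₁(1−p₁) + p₂(1−p₂)] / (p₁ − p₂)²
  = (1.282 + 0.842)² · (0.81·0.19 + 0.67·0.33) / (0.14)²
  = (2.124)² · (0.1539 + 0.2211) / 0.0196
  = 4.5114 · 0.3750 / 0.0196
  = 86.31
Design effect: 1.8 × 86.31 = 155.37.
Adjust for 90% response: 155.37 / 0.90 = 172.63.
Round up → n = 173 per group.

n = 173 per group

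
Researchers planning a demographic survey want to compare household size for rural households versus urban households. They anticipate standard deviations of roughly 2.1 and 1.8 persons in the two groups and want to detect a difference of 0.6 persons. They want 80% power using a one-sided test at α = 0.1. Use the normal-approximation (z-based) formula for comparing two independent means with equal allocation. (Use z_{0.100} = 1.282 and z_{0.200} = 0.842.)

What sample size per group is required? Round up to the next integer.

n = 96 per group

n = (z_α + z_β)² · (σ₁² + σ₂²) / δ²
  = (1.282 + 0.842)² · (2.1² + 1.8² = 7.65) / 0.6²
  = 4.5114 · 7.65 / 0.36
  = 95.87
Round up → n = 96 per group.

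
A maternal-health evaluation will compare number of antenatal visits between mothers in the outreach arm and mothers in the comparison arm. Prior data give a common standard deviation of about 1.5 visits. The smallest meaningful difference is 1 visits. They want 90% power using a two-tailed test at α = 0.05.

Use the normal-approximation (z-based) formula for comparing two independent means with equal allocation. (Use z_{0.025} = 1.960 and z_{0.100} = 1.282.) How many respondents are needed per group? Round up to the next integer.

n = (z_{α/2} + z_β)² · (σ₁² + σ₂²) / δ²
  = (1.960 + 1.282)² · (2·1.5² = 4.5) / 1²
  = 10.5106 · 4.5 / 1
  = 47.30
Round up → n = 48 per group.

n = 48 per group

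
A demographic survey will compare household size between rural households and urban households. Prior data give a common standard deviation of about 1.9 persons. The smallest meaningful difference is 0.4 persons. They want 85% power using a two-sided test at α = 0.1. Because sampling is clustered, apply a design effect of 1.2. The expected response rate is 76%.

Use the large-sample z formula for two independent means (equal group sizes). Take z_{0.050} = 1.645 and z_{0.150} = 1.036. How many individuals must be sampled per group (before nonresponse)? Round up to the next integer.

n = 513 per group

n = (z_{α/2} + z_β)² · (σ₁² + σ₂²) / δ²
  = (1.645 + 1.036)² · (2·1.9² = 7.22) / 0.4²
  = 7.1878 · 7.22 / 0.16
  = 324.35
Design effect: 1.2 × 324.35 = 389.22.
Adjust for 76% response: 389.22 / 0.76 = 512.13.
Round up → n = 513 per group.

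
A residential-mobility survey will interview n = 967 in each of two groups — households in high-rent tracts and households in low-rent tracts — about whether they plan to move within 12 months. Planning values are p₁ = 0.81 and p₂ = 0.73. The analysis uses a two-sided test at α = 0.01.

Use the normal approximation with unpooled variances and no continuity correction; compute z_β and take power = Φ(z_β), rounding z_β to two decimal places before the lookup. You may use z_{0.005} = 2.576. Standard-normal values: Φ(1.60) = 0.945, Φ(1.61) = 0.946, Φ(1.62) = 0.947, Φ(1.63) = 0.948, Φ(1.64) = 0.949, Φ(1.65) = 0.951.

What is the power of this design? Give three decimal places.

z_β = |p₁−p₂|·√(n/[p₁q₁+p₂q₂]) − z_{α/2}
    = 0.08 · √(967/0.3510) − 2.576
    = 0.08 · 52.4880 − 2.576
    = 4.1990 − 2.576 = 1.6230 → 1.62
Power = Φ(1.62) = 0.947.

Power ≈ 0.947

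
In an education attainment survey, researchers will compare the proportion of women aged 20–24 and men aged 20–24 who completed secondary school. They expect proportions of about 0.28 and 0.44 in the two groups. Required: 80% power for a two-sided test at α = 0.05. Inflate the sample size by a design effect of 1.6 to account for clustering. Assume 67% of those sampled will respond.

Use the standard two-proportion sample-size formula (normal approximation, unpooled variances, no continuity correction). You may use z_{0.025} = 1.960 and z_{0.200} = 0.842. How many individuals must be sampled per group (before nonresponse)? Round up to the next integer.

n = 329 per group

n = (z_{α/2} + z_β)² · [p₁(1−p₁) + p₂(1−p₂)] / (p₁ − p₂)²
  = (1.960 + 0.842)² · (0.28·0.72 + 0.44·0.56) / (-0.16)²
  = (2.802)² · (0.2016 + 0.2464) / 0.0256
  = 7.8512 · 0.4480 / 0.0256
  = 137.40
Design effect: 1.6 × 137.40 = 219.83.
Adjust for 67% response: 219.83 / 0.67 = 328.11.
Round up → n = 329 per group.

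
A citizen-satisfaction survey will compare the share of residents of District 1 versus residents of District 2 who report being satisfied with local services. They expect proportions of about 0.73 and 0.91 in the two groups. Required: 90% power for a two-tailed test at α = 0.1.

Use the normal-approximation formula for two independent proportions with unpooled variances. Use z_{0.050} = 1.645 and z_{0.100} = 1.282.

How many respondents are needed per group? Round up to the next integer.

n = 74 per group

n = (z_{α/2} + z_β)² · [p₁(1−p₁) + p₂(1−p₂)] / (p₁ − p₂)²
  = (1.645 + 1.282)² · (0.73·0.27 + 0.91·0.09) / (-0.18)²
  = (2.927)² · (0.1971 + 0.0819) / 0.0324
  = 8.5673 · 0.2790 / 0.0324
  = 73.77
Round up → n = 74 per group.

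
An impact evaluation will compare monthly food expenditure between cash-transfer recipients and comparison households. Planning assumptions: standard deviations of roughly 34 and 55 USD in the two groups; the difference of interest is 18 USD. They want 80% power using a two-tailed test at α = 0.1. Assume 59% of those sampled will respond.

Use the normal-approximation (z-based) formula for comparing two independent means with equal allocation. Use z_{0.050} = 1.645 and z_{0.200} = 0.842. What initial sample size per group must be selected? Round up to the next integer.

n = (z_{α/2} + z_β)² · (σ₁² + σ₂²) / δ²
  = (1.645 + 0.842)² · (34² + 55² = 4181) / 18²
  = 6.1852 · 4181 / 324
  = 79.82
Adjust for 59% response: 79.82 / 0.59 = 135.28.
Round up → n = 136 per group.

n = 136 per group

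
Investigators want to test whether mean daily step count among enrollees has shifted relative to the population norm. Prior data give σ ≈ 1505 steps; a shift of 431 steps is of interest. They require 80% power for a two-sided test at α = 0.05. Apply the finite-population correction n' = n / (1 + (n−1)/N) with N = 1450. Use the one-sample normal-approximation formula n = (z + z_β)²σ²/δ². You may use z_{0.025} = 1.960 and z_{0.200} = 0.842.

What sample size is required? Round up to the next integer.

n = 90

n = (z_{α/2} + z_β)² · σ² / δ²
  = (1.960 + 0.842)² · 1505² / 431²
  = 7.8512 · 2265025 / 185761
  = 95.73
Finite-population correction (N = 1450): 95.73 / (1 + (95.73 − 1)/1450) = 89.86.
Round up → n = 90.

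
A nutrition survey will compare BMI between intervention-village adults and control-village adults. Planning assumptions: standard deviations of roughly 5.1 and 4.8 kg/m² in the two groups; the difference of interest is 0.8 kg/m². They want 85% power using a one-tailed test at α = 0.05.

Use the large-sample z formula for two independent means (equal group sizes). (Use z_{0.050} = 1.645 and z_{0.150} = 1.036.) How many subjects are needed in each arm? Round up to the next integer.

n = (z_α + z_β)² · (σ₁² + σ₂²) / δ²
  = (1.645 + 1.036)² · (5.1² + 4.8² = 49.05) / 0.8²
  = 7.1878 · 49.05 / 0.64
  = 550.87
Round up → n = 551 per group.

n = 551 per group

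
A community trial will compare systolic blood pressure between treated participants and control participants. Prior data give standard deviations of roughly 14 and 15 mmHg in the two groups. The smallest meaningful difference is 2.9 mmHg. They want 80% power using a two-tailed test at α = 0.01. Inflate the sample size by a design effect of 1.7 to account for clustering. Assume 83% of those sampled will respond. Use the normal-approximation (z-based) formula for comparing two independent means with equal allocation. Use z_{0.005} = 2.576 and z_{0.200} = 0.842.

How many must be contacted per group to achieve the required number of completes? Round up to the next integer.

n = (z_{α/2} + z_β)² · (σ₁² + σ₂²) / δ²
  = (2.576 + 0.842)² · (14² + 15² = 421) / 2.9²
  = 11.6827 · 421 / 8.41
  = 584.83
Design effect: 1.7 × 584.83 = 994.21.
Adjust for 83% response: 994.21 / 0.83 = 1197.85.
Round up → n = 1198 per group.

n = 1198 per group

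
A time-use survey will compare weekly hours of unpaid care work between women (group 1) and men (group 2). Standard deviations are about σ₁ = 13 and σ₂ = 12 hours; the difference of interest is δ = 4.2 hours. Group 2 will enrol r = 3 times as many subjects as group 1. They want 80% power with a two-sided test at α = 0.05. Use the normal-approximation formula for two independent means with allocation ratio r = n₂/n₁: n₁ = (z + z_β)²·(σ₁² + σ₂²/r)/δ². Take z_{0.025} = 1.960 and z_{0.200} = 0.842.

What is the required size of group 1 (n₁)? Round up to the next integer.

n₁ = (z_{α/2} + z_β)² · (σ₁² + σ₂²/r) / δ²
   = (1.960 + 0.842)² · (13² + 12²/3) / 4.2²
   = 7.8512 · (169 + 48) / 17.64
   = 7.8512 · 217 / 17.64
   = 96.58
Round up → n₁ = 97; n₂ = r·n₁ = 3 × 97 = 291.

n₁ = 97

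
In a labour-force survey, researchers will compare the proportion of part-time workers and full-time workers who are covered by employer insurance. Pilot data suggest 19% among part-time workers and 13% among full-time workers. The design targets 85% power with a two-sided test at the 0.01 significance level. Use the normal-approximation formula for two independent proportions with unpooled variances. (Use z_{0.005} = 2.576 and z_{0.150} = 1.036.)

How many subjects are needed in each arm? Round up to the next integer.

n = (z_{α/2} + z_β)² · [p₁(1−p₁) + p₂(1−p₂)] / (p₁ − p₂)²
  = (2.576 + 1.036)² · (0.19·0.81 + 0.13·0.87) / (0.06)²
  = (3.612)² · (0.1539 + 0.1131) / 0.0036
  = 13.0465 · 0.2670 / 0.0036
  = 967.62
Round up → n = 968 per group.

n = 968 per group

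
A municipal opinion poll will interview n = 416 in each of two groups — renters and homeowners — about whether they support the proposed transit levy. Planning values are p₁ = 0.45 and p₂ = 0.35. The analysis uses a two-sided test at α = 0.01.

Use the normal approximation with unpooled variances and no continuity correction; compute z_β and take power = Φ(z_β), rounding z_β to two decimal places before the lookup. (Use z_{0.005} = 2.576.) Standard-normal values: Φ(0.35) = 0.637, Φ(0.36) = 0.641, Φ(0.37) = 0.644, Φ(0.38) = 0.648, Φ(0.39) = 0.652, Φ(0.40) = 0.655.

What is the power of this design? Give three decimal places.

Power ≈ 0.648

z_β = |p₁−p₂|·√(n/[p₁q₁+p₂q₂]) − z_{α/2}
    = 0.10 · √(416/0.4750) − 2.576
    = 0.10 · 29.5937 − 2.576
    = 2.9594 − 2.576 = 0.3834 → 0.38
Power = Φ(0.38) = 0.648.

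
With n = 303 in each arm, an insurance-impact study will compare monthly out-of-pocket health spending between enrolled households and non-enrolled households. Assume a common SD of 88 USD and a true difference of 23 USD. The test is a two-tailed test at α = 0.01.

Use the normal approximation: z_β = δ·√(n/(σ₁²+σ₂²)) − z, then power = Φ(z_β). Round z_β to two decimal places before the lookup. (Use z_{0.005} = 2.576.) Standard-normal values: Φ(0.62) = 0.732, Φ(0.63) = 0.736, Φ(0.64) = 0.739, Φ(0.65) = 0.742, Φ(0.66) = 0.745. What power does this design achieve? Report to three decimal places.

z_β = δ·√(n/(σ₁²+σ₂²)) − z_{α/2}
    = 23 · √(303/15488) − 2.576
    = 23 · 0.13987 − 2.576
    = 3.2170 − 2.576 = 0.6410 → 0.64
Power = Φ(0.64) = 0.739.

Power ≈ 0.739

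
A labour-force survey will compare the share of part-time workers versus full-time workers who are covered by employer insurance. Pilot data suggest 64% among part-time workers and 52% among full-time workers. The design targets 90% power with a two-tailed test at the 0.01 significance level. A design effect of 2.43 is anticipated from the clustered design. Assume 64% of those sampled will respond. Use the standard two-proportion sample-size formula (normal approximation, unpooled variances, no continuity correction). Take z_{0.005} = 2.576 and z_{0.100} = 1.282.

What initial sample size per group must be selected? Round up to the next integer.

n = 1884 per group

n = (z_{α/2} + z_β)² · [p₁(1−p₁) + p₂(1−p₂)] / (p₁ − p₂)²
  = (2.576 + 1.282)² · (0.64·0.36 + 0.52·0.48) / (0.12)²
  = (3.858)² · (0.2304 + 0.2496) / 0.0144
  = 14.8842 · 0.4800 / 0.0144
  = 496.14
Design effect: 2.43 × 496.14 = 1205.62.
Adjust for 64% response: 1205.62 / 0.64 = 1883.78.
Round up → n = 1884 per group.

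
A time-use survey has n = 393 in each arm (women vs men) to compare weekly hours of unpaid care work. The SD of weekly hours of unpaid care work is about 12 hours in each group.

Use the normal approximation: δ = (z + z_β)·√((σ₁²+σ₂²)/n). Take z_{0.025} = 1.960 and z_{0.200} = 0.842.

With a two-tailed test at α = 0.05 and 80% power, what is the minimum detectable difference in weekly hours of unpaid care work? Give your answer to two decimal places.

Minimum detectable difference ≈ 2.40 hours

δ = (z_{α/2} + z_β) · √((σ₁²+σ₂²)/n)
  = (1.960 + 0.842) · √(288/393)
  = 2.802 · √0.73282
  = 2.802 · 0.8561
  = 2.3987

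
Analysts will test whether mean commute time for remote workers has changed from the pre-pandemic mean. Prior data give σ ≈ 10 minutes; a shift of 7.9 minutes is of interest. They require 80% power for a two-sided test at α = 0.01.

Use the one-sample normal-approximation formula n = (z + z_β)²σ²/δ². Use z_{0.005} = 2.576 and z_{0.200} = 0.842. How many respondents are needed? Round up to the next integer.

n = (z_{α/2} + z_β)² · σ² / δ²
  = (2.576 + 0.842)² · 10² / 7.9²
  = 11.6827 · 100 / 62.41
  = 18.72
Round up → n = 19.

n = 19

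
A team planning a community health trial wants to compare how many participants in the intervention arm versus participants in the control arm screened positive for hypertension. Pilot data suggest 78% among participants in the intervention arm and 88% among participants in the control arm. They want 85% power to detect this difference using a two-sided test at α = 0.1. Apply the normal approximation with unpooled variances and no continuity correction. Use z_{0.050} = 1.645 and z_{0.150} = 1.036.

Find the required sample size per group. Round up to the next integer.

n = 200 per group

n = (z_{α/2} + z_β)² · [p₁(1−p₁) + p₂(1−p₂)] / (p₁ − p₂)²
  = (1.645 + 1.036)² · (0.78·0.22 + 0.88·0.12) / (-0.10)²
  = (2.681)² · (0.1716 + 0.1056) / 0.0100
  = 7.1878 · 0.2772 / 0.0100
  = 199.24
Round up → n = 200 per group.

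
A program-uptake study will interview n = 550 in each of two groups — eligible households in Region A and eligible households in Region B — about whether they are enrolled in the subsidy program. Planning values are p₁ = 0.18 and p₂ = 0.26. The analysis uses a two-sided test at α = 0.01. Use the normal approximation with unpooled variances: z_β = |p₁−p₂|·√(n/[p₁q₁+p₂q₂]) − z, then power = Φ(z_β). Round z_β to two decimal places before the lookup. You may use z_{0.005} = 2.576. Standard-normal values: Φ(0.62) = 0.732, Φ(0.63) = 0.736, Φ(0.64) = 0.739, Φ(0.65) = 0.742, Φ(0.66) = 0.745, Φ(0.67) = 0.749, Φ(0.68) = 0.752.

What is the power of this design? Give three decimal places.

z_β = |p₁−p₂|·√(n/[p₁q₁+p₂q₂]) − z_{α/2}
    = 0.08 · √(550/0.3400) − 2.576
    = 0.08 · 40.2200 − 2.576
    = 3.2176 − 2.576 = 0.6416 → 0.64
Power = Φ(0.64) = 0.739.

Power ≈ 0.739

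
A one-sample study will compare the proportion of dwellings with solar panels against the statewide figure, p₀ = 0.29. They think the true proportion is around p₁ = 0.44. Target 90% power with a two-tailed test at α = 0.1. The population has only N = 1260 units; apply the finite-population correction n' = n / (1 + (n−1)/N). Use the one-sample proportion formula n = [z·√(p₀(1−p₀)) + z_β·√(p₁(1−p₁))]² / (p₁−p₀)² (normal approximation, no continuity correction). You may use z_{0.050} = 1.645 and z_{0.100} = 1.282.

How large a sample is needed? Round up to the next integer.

n = 80

n = [z_{α/2}·√(p₀q₀) + z_β·√(p₁q₁)]² / (p₁ − p₀)²
  = [1.645·√(0.29·0.71) + 1.282·√(0.44·0.56)]² / (0.15)²
  = [1.645·0.4538 + 1.282·0.4964]² / 0.0225
  = [1.3828]² / 0.0225
  = 84.98
Finite-population correction (N = 1260): 84.98 / (1 + (84.98 − 1)/1260) = 79.67.
Round up → n = 80.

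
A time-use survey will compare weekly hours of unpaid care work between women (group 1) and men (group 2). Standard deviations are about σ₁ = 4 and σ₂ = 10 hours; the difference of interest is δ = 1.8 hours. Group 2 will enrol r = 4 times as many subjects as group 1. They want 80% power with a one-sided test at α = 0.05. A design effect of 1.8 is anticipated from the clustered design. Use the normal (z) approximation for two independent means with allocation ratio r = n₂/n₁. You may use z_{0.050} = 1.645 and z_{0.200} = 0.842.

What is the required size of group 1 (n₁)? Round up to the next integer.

n₁ = 141

n₁ = (z_α + z_β)² · (σ₁² + σ₂²/r) / δ²
   = (1.645 + 0.842)² · (4² + 10²/4) / 1.8²
   = 6.1852 · (16 + 25) / 3.24
   = 6.1852 · 41 / 3.24
   = 78.27
Design effect: 1.8 × 78.27 = 140.88.
Round up → n₁ = 141; n₂ = r·n₁ = 4 × 141 = 564.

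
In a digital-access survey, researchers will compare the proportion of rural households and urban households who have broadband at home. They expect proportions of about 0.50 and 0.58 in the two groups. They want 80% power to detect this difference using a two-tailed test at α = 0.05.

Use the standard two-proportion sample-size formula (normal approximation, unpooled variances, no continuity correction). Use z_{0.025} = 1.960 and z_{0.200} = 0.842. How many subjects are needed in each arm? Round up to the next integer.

n = (z_{α/2} + z_β)² · [p₁(1−p₁) + p₂(1−p₂)] / (p₁ − p₂)²
  = (1.960 + 0.842)² · (0.50·0.50 + 0.58·0.42) / (-0.08)²
  = (2.802)² · (0.2500 + 0.2436) / 0.0064
  = 7.8512 · 0.4936 / 0.0064
  = 605.52
Round up → n = 606 per group.

n = 606 per group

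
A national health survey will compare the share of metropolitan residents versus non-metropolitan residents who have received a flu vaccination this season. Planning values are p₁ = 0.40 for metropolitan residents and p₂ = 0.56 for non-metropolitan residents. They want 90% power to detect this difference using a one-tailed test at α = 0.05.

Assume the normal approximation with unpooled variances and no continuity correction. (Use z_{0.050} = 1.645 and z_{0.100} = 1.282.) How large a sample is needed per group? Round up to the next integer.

n = (z_α + z_β)² · [p₁(1−p₁) + p₂(1−p₂)] / (p₁ − p₂)²
  = (1.645 + 1.282)² · (0.40·0.60 + 0.56·0.44) / (-0.16)²
  = (2.927)² · (0.2400 + 0.2464) / 0.0256
  = 8.5673 · 0.4864 / 0.0256
  = 162.78
Round up → n = 163 per group.

n = 163 per group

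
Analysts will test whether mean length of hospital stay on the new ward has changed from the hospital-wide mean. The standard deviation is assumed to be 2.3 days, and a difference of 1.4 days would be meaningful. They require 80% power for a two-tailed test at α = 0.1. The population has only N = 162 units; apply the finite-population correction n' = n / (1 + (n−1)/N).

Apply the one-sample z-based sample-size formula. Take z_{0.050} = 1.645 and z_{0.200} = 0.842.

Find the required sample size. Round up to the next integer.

n = 16

n = (z_{α/2} + z_β)² · σ² / δ²
  = (1.645 + 0.842)² · 2.3² / 1.4²
  = 6.1852 · 5.29 / 1.96
  = 16.69
Finite-population correction (N = 162): 16.69 / (1 + (16.69 − 1)/162) = 15.22.
Round up → n = 16.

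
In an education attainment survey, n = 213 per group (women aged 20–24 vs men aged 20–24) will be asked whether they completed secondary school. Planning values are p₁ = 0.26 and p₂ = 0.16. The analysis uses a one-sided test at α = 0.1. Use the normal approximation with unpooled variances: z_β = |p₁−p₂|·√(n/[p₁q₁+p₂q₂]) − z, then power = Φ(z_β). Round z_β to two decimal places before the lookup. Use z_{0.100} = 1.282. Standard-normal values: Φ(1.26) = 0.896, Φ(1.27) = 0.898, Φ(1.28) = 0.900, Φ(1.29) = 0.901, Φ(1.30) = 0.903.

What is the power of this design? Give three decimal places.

Power ≈ 0.898

z_β = |p₁−p₂|·√(n/[p₁q₁+p₂q₂]) − z_α
    = 0.10 · √(213/0.3268) − 1.282
    = 0.10 · 25.5299 − 1.282
    = 2.5530 − 1.282 = 1.2710 → 1.27
Power = Φ(1.27) = 0.898.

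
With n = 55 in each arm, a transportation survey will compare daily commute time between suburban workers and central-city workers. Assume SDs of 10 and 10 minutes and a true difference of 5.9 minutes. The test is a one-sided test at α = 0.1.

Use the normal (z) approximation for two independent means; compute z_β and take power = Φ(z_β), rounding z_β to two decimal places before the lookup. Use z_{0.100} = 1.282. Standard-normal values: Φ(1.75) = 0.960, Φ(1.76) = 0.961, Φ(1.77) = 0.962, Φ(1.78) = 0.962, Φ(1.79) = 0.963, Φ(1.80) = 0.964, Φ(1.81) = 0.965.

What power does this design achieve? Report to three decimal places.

z_β = δ·√(n/(σ₁²+σ₂²)) − z_α
    = 5.9 · √(55/200) − 1.282
    = 5.9 · 0.52440 − 1.282
    = 3.0940 − 1.282 = 1.8120 → 1.81
Power = Φ(1.81) = 0.965.

Power ≈ 0.965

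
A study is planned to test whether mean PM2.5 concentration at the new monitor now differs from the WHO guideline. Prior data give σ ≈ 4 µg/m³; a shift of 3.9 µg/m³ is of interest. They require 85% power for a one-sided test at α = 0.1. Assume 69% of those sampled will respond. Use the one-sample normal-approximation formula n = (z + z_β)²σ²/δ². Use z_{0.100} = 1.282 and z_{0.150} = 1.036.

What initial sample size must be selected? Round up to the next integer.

n = 9

n = (z_α + z_β)² · σ² / δ²
  = (1.282 + 1.036)² · 4² / 3.9²
  = 5.3731 · 16 / 15.21
  = 5.65
Adjust for 69% response: 5.65 / 0.69 = 8.19.
Round up → n = 9.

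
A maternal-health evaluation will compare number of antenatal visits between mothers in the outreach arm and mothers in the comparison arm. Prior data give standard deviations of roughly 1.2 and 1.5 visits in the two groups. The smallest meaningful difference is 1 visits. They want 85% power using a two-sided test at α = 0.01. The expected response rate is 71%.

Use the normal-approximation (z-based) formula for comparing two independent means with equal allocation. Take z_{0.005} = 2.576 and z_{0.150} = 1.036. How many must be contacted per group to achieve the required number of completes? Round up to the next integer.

n = (z_{α/2} + z_β)² · (σ₁² + σ₂²) / δ²
  = (2.576 + 1.036)² · (1.2² + 1.5² = 3.69) / 1²
  = 13.0465 · 3.69 / 1
  = 48.14
Adjust for 71% response: 48.14 / 0.71 = 67.81.
Round up → n = 68 per group.

n = 68 per group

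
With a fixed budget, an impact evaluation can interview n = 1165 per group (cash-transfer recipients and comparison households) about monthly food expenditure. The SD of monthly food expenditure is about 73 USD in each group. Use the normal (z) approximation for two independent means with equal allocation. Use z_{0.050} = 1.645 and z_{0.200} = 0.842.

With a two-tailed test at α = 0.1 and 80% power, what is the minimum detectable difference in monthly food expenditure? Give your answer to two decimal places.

Minimum detectable difference ≈ 7.52 USD

δ = (z_{α/2} + z_β) · √((σ₁²+σ₂²)/n)
  = (1.645 + 0.842) · √(10658/1165)
  = 2.487 · √9.1485
  = 2.487 · 3.0246
  = 7.5223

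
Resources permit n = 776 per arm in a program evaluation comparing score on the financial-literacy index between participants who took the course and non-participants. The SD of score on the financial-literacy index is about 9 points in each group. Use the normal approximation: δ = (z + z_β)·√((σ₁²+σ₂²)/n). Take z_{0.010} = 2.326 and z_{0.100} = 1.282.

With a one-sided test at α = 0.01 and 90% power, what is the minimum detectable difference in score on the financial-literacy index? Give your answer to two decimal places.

δ = (z_α + z_β) · √((σ₁²+σ₂²)/n)
  = (2.326 + 1.282) · √(162/776)
  = 3.608 · √0.20876
  = 3.608 · 0.4569
  = 1.6485

Minimum detectable difference ≈ 1.65 points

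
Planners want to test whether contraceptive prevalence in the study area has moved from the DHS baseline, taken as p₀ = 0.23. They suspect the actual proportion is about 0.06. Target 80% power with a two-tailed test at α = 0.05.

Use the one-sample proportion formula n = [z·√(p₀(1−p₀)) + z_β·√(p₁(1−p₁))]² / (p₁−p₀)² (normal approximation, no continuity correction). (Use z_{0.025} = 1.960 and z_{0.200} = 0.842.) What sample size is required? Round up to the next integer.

n = 37

n = [z_{α/2}·√(p₀q₀) + z_β·√(p₁q₁)]² / (p₁ − p₀)²
  = [1.960·√(0.23·0.77) + 0.842·√(0.06·0.94)]² / (-0.17)²
  = [1.960·0.4208 + 0.842·0.2375]² / 0.0289
  = [1.0248]² / 0.0289
  = 36.34
Round up → n = 37.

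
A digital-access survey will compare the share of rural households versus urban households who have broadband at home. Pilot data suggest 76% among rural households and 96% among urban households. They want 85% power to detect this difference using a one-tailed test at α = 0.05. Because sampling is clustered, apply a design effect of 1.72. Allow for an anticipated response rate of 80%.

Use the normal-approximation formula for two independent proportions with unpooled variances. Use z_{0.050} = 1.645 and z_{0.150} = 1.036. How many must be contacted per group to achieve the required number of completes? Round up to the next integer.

n = 86 per group

n = (z_α + z_β)² · [p₁(1−p₁) + p₂(1−p₂)] / (p₁ − p₂)²
  = (1.645 + 1.036)² · (0.76·0.24 + 0.96·0.04) / (-0.20)²
  = (2.681)² · (0.1824 + 0.0384) / 0.0400
  = 7.1878 · 0.2208 / 0.0400
  = 39.68
Design effect: 1.72 × 39.68 = 68.24.
Adjust for 80% response: 68.24 / 0.80 = 85.30.
Round up → n = 86 per group.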